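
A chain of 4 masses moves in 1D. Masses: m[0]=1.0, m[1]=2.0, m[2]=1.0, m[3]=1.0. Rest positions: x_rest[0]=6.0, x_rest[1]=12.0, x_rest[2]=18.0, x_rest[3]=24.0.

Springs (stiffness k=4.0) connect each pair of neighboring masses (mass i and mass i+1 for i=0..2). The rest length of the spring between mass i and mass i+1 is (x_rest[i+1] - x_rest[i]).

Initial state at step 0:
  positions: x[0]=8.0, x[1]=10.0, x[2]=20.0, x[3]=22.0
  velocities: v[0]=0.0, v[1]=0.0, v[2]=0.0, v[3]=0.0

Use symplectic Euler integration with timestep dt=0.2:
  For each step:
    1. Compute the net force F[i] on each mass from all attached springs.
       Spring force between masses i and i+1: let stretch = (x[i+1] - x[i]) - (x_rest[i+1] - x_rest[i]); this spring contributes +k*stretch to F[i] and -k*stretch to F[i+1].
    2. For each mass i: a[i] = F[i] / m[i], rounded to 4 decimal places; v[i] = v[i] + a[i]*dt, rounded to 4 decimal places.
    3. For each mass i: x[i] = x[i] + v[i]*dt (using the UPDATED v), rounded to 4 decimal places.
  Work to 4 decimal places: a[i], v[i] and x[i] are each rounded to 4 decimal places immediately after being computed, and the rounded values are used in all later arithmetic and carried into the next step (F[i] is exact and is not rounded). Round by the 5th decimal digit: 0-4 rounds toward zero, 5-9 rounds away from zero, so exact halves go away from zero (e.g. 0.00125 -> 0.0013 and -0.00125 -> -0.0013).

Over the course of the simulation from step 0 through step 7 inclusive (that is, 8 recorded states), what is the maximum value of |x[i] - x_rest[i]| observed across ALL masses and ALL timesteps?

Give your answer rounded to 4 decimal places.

Answer: 3.4586

Derivation:
Step 0: x=[8.0000 10.0000 20.0000 22.0000] v=[0.0000 0.0000 0.0000 0.0000]
Step 1: x=[7.3600 10.6400 18.7200 22.6400] v=[-3.2000 3.2000 -6.4000 3.2000]
Step 2: x=[6.2848 11.6640 16.7744 23.6128] v=[-5.3760 5.1200 -9.7280 4.8640]
Step 3: x=[5.1103 12.6665 15.1053 24.4515] v=[-5.8726 5.0125 -8.3456 4.1933]
Step 4: x=[4.1848 13.2596 14.5414 24.7548] v=[-4.6276 2.9655 -2.8197 1.5163]
Step 5: x=[3.7512 13.2293 15.4065 24.3839] v=[-2.1678 -0.1517 4.3256 -1.8544]
Step 6: x=[3.8741 12.6149 17.3597 23.5366] v=[0.6147 -3.0721 9.7658 -4.2363]
Step 7: x=[4.4356 11.6808 19.5420 22.6610] v=[2.8073 -4.6705 10.9115 -4.3778]
Max displacement = 3.4586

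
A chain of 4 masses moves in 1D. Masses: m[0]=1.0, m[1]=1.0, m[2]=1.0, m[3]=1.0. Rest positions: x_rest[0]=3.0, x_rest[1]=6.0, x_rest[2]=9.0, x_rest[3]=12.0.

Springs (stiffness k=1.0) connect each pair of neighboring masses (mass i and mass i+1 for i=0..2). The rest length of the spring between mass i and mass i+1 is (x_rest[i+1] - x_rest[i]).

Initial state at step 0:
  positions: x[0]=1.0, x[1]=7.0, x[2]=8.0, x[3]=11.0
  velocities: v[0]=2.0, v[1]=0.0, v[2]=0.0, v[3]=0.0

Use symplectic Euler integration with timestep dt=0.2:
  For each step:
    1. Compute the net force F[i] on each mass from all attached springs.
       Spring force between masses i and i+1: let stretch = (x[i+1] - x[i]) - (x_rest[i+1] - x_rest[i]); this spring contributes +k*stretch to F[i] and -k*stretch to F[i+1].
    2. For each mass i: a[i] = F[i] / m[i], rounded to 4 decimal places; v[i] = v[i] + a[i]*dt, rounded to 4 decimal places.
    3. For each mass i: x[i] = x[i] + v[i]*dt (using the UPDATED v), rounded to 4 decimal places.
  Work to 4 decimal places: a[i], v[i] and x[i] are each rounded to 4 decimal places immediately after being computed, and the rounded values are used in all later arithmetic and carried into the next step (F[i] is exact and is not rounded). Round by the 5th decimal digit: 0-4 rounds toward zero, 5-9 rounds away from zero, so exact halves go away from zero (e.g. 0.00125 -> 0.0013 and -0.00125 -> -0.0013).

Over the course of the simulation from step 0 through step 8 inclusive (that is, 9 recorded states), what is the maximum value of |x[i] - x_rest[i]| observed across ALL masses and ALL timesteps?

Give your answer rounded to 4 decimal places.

Step 0: x=[1.0000 7.0000 8.0000 11.0000] v=[2.0000 0.0000 0.0000 0.0000]
Step 1: x=[1.5200 6.8000 8.0800 11.0000] v=[2.6000 -1.0000 0.4000 0.0000]
Step 2: x=[2.1312 6.4400 8.2256 11.0032] v=[3.0560 -1.8000 0.7280 0.0160]
Step 3: x=[2.7948 5.9791 8.4109 11.0153] v=[3.3178 -2.3046 0.9264 0.0605]
Step 4: x=[3.4657 5.4881 8.6031 11.0432] v=[3.3547 -2.4551 0.9609 0.1396]
Step 5: x=[4.0975 5.0408 8.7683 11.0935] v=[3.1592 -2.2366 0.8259 0.2516]
Step 6: x=[4.6471 4.7048 8.8774 11.1708] v=[2.7479 -1.6798 0.5454 0.3866]
Step 7: x=[5.0790 4.5334 8.9113 11.2764] v=[2.1594 -0.8568 0.1696 0.5279]
Step 8: x=[5.3691 4.5590 8.8647 11.4074] v=[1.4503 0.1279 -0.2330 0.6549]
Max displacement = 2.3691

Answer: 2.3691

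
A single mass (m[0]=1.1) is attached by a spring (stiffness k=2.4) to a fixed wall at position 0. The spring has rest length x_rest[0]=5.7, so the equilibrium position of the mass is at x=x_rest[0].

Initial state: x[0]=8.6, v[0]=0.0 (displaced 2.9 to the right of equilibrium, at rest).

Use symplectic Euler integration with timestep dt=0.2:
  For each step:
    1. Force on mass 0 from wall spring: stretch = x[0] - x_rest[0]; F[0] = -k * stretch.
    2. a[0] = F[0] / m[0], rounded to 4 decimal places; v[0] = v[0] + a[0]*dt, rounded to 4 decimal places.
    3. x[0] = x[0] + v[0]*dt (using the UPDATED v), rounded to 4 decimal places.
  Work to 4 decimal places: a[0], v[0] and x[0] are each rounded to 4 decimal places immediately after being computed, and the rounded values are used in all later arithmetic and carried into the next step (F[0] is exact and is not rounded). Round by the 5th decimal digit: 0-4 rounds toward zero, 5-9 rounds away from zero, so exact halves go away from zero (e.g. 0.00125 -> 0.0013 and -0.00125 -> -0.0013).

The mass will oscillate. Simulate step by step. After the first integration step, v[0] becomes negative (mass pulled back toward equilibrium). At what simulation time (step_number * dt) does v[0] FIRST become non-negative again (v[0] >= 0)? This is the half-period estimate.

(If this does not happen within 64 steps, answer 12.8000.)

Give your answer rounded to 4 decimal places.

Step 0: x=[8.6000] v=[0.0000]
Step 1: x=[8.3469] v=[-1.2655]
Step 2: x=[7.8628] v=[-2.4205]
Step 3: x=[7.1899] v=[-3.3643]
Step 4: x=[6.3870] v=[-4.0144]
Step 5: x=[5.5242] v=[-4.3142]
Step 6: x=[4.6767] v=[-4.2375]
Step 7: x=[3.9185] v=[-3.7910]
Step 8: x=[3.3158] v=[-3.0136]
Step 9: x=[2.9212] v=[-1.9732]
Step 10: x=[2.7691] v=[-0.7606]
Step 11: x=[2.8728] v=[0.5183]
First v>=0 after going negative at step 11, time=2.2000

Answer: 2.2000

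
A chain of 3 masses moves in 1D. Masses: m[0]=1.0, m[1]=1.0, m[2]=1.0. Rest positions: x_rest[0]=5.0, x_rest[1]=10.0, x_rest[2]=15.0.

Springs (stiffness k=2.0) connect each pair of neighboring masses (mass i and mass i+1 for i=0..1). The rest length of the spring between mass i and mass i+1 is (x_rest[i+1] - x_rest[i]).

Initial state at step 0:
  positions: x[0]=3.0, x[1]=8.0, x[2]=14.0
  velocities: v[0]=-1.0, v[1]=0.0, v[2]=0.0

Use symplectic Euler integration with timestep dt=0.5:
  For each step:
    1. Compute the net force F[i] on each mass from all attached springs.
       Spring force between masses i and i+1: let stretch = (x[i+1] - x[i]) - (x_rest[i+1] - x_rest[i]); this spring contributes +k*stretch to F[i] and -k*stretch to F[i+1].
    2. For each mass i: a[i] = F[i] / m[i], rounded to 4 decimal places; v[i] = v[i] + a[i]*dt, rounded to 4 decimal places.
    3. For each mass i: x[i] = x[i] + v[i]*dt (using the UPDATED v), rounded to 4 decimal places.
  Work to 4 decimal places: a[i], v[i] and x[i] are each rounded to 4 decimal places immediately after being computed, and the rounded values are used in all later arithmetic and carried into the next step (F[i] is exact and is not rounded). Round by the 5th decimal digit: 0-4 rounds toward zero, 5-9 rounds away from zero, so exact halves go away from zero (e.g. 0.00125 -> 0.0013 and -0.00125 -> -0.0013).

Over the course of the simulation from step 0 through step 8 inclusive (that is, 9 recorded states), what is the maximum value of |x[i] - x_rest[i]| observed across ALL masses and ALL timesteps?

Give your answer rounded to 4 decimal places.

Answer: 3.2500

Derivation:
Step 0: x=[3.0000 8.0000 14.0000] v=[-1.0000 0.0000 0.0000]
Step 1: x=[2.5000 8.5000 13.5000] v=[-1.0000 1.0000 -1.0000]
Step 2: x=[2.5000 8.5000 13.0000] v=[0.0000 0.0000 -1.0000]
Step 3: x=[3.0000 7.7500 12.7500] v=[1.0000 -1.5000 -0.5000]
Step 4: x=[3.3750 7.1250 12.5000] v=[0.7500 -1.2500 -0.5000]
Step 5: x=[3.1250 7.3125 12.0625] v=[-0.5000 0.3750 -0.8750]
Step 6: x=[2.4688 7.7813 11.7500] v=[-1.3125 0.9375 -0.6250]
Step 7: x=[1.9688 7.5782 11.9532] v=[-1.0000 -0.4063 0.4063]
Step 8: x=[1.7735 6.7579 12.4689] v=[-0.3906 -1.6407 1.0313]
Max displacement = 3.2500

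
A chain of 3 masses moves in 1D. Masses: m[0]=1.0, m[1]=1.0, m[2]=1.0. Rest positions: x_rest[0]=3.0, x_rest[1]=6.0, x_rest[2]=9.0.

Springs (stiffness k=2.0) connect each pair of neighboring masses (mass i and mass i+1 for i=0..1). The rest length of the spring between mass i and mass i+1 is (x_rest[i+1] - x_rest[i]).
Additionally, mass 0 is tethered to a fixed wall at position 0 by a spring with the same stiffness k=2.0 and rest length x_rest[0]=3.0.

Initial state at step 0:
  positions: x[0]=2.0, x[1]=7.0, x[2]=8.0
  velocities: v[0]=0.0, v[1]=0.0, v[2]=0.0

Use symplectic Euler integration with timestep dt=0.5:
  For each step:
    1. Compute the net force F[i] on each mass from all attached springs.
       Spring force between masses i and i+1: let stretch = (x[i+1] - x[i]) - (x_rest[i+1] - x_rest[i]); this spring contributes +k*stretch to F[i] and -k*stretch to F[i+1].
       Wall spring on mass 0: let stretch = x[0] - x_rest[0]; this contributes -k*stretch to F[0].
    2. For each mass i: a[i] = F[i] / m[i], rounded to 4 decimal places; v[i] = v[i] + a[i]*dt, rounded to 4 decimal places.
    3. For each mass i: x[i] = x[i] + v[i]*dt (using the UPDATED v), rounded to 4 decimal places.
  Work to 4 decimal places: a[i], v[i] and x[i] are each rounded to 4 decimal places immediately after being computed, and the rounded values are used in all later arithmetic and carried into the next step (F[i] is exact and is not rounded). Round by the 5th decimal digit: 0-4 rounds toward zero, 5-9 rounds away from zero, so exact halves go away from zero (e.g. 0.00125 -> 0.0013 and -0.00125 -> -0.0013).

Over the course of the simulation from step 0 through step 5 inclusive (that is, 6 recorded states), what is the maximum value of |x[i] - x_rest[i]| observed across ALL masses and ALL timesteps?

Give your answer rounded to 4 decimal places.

Step 0: x=[2.0000 7.0000 8.0000] v=[0.0000 0.0000 0.0000]
Step 1: x=[3.5000 5.0000 9.0000] v=[3.0000 -4.0000 2.0000]
Step 2: x=[4.0000 4.2500 9.5000] v=[1.0000 -1.5000 1.0000]
Step 3: x=[2.6250 6.0000 8.8750] v=[-2.7500 3.5000 -1.2500]
Step 4: x=[1.6250 7.5000 8.3125] v=[-2.0000 3.0000 -1.1250]
Step 5: x=[2.7500 6.4688 8.8438] v=[2.2500 -2.0625 1.0625]
Max displacement = 1.7500

Answer: 1.7500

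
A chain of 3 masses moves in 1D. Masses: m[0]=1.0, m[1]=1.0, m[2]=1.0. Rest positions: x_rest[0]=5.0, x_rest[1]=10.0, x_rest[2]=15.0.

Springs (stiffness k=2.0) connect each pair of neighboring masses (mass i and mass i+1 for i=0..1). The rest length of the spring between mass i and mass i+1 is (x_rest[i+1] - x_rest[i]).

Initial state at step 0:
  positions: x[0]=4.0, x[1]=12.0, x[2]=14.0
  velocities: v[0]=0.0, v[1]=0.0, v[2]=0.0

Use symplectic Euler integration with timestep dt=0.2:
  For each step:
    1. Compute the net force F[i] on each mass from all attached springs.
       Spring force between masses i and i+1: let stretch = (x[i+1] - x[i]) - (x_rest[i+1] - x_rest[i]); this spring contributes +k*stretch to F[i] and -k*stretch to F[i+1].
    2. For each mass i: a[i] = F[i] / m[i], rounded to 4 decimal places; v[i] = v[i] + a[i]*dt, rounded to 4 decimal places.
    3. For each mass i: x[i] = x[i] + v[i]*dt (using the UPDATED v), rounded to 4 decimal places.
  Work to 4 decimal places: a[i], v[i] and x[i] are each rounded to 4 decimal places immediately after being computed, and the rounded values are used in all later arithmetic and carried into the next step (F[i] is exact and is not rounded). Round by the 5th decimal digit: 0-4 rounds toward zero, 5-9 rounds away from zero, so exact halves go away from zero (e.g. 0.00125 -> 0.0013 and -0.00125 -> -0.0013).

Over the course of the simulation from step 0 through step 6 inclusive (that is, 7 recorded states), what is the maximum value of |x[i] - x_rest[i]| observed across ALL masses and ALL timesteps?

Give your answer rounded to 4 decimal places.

Answer: 2.0570

Derivation:
Step 0: x=[4.0000 12.0000 14.0000] v=[0.0000 0.0000 0.0000]
Step 1: x=[4.2400 11.5200 14.2400] v=[1.2000 -2.4000 1.2000]
Step 2: x=[4.6624 10.6752 14.6624] v=[2.1120 -4.2240 2.1120]
Step 3: x=[5.1658 9.6684 15.1658] v=[2.5171 -5.0342 2.5171]
Step 4: x=[5.6294 8.7411 15.6294] v=[2.3181 -4.6363 2.3181]
Step 5: x=[5.9420 8.1160 15.9420] v=[1.5628 -3.1257 1.5628]
Step 6: x=[6.0285 7.9430 16.0285] v=[0.4324 -0.8649 0.4324]
Max displacement = 2.0570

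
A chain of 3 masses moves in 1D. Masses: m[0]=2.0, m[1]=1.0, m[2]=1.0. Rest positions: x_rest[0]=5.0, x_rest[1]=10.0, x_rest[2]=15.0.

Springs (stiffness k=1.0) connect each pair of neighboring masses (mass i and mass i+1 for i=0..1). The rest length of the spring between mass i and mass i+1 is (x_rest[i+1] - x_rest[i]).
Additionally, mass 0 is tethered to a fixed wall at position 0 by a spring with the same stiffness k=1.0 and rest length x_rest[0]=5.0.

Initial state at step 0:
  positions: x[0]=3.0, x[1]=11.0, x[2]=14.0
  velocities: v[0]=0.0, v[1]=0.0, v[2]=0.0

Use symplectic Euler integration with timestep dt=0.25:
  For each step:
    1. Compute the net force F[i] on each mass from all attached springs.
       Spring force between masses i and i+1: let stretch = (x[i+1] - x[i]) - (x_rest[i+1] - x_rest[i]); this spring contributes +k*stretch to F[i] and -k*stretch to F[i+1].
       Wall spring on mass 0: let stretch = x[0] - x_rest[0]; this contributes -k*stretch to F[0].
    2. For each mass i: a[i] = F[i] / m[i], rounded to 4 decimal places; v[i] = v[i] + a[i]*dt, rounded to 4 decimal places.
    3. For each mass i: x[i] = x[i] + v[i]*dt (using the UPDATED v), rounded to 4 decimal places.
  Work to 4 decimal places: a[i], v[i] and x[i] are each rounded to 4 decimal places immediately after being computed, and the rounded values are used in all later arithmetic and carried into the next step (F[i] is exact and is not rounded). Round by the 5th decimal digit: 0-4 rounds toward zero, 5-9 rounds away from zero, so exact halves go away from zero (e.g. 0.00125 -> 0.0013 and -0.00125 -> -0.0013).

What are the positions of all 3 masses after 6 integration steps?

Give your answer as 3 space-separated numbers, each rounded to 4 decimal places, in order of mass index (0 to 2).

Answer: 5.1439 7.6377 15.1109

Derivation:
Step 0: x=[3.0000 11.0000 14.0000] v=[0.0000 0.0000 0.0000]
Step 1: x=[3.1563 10.6875 14.1250] v=[0.6250 -1.2500 0.5000]
Step 2: x=[3.4493 10.1192 14.3477] v=[1.1719 -2.2734 0.8906]
Step 3: x=[3.8429 9.3983 14.6186] v=[1.5745 -2.8838 1.0835]
Step 4: x=[4.2901 8.6564 14.8757] v=[1.7886 -2.9676 1.0284]
Step 5: x=[4.7396 8.0303 15.0566] v=[1.7981 -2.5044 0.7236]
Step 6: x=[5.1439 7.6377 15.1109] v=[1.6170 -1.5705 0.2170]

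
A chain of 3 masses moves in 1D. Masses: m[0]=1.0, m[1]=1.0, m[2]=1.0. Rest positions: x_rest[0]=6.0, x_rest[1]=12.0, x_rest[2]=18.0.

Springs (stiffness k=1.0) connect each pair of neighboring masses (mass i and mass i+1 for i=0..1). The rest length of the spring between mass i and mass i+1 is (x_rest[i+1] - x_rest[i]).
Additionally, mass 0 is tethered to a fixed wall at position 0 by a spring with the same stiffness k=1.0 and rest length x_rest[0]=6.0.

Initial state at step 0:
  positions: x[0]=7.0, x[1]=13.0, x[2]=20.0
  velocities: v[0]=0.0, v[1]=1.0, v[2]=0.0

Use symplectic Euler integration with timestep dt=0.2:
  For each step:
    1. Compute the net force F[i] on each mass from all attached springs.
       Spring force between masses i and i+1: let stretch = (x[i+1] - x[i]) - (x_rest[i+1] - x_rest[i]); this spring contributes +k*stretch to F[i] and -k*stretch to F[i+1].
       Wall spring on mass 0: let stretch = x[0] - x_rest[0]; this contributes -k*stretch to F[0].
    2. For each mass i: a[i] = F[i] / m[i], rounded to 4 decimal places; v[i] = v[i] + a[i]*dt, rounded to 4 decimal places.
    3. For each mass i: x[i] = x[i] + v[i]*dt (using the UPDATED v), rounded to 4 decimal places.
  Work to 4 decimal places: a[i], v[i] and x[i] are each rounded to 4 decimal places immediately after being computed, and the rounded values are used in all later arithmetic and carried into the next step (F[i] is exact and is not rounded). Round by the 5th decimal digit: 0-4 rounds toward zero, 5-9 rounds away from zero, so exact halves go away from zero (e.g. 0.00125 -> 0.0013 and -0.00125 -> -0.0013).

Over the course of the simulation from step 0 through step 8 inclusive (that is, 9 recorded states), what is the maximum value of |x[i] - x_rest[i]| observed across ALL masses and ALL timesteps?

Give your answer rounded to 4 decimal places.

Answer: 2.1963

Derivation:
Step 0: x=[7.0000 13.0000 20.0000] v=[0.0000 1.0000 0.0000]
Step 1: x=[6.9600 13.2400 19.9600] v=[-0.2000 1.2000 -0.2000]
Step 2: x=[6.8928 13.4976 19.8912] v=[-0.3360 1.2880 -0.3440]
Step 3: x=[6.8141 13.7468 19.8067] v=[-0.3936 1.2458 -0.4227]
Step 4: x=[6.7401 13.9610 19.7198] v=[-0.3699 1.0712 -0.4347]
Step 5: x=[6.6854 14.1168 19.6425] v=[-0.2737 0.7788 -0.3865]
Step 6: x=[6.6605 14.1963 19.5842] v=[-0.1245 0.3977 -0.2916]
Step 7: x=[6.6706 14.1899 19.5504] v=[0.0506 -0.0319 -0.1692]
Step 8: x=[6.7147 14.0972 19.5421] v=[0.2203 -0.4637 -0.0413]
Max displacement = 2.1963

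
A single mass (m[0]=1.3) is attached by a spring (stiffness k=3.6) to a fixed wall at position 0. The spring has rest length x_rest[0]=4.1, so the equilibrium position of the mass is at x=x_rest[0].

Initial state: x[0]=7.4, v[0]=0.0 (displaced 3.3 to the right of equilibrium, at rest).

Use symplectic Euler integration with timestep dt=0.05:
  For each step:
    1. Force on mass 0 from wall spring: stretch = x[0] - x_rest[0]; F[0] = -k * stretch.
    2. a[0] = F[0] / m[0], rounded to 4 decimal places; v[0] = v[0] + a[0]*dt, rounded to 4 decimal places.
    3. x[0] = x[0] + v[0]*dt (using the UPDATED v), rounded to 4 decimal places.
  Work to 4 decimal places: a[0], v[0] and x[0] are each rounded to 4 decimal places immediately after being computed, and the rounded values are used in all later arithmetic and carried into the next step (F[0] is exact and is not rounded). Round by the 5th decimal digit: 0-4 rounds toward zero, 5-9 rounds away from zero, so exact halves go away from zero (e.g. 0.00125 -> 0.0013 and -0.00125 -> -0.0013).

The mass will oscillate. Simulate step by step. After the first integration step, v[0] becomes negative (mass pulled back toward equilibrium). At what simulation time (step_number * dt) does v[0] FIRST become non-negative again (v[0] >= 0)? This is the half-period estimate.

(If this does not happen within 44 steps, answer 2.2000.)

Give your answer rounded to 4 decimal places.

Answer: 1.9000

Derivation:
Step 0: x=[7.4000] v=[0.0000]
Step 1: x=[7.3772] v=[-0.4569]
Step 2: x=[7.3317] v=[-0.9107]
Step 3: x=[7.2638] v=[-1.3582]
Step 4: x=[7.1740] v=[-1.7963]
Step 5: x=[7.0629] v=[-2.2219]
Step 6: x=[6.9313] v=[-2.6322]
Step 7: x=[6.7801] v=[-3.0242]
Step 8: x=[6.6103] v=[-3.3953]
Step 9: x=[6.4232] v=[-3.7429]
Step 10: x=[6.2200] v=[-4.0646]
Step 11: x=[6.0021] v=[-4.3581]
Step 12: x=[5.7710] v=[-4.6215]
Step 13: x=[5.5284] v=[-4.8529]
Step 14: x=[5.2759] v=[-5.0507]
Step 15: x=[5.0152] v=[-5.2135]
Step 16: x=[4.7482] v=[-5.3402]
Step 17: x=[4.4767] v=[-5.4300]
Step 18: x=[4.2026] v=[-5.4822]
Step 19: x=[3.9278] v=[-5.4964]
Step 20: x=[3.6542] v=[-5.4726]
Step 21: x=[3.3837] v=[-5.4109]
Step 22: x=[3.1181] v=[-5.3117]
Step 23: x=[2.8593] v=[-5.1757]
Step 24: x=[2.6091] v=[-5.0039]
Step 25: x=[2.3692] v=[-4.7975]
Step 26: x=[2.1413] v=[-4.5579]
Step 27: x=[1.9270] v=[-4.2867]
Step 28: x=[1.7277] v=[-3.9858]
Step 29: x=[1.5448] v=[-3.6573]
Step 30: x=[1.3796] v=[-3.3035]
Step 31: x=[1.2333] v=[-2.9268]
Step 32: x=[1.1068] v=[-2.5299]
Step 33: x=[1.0010] v=[-2.1155]
Step 34: x=[0.9167] v=[-1.6864]
Step 35: x=[0.8544] v=[-1.2456]
Step 36: x=[0.8146] v=[-0.7962]
Step 37: x=[0.7975] v=[-0.3413]
Step 38: x=[0.8033] v=[0.1160]
First v>=0 after going negative at step 38, time=1.9000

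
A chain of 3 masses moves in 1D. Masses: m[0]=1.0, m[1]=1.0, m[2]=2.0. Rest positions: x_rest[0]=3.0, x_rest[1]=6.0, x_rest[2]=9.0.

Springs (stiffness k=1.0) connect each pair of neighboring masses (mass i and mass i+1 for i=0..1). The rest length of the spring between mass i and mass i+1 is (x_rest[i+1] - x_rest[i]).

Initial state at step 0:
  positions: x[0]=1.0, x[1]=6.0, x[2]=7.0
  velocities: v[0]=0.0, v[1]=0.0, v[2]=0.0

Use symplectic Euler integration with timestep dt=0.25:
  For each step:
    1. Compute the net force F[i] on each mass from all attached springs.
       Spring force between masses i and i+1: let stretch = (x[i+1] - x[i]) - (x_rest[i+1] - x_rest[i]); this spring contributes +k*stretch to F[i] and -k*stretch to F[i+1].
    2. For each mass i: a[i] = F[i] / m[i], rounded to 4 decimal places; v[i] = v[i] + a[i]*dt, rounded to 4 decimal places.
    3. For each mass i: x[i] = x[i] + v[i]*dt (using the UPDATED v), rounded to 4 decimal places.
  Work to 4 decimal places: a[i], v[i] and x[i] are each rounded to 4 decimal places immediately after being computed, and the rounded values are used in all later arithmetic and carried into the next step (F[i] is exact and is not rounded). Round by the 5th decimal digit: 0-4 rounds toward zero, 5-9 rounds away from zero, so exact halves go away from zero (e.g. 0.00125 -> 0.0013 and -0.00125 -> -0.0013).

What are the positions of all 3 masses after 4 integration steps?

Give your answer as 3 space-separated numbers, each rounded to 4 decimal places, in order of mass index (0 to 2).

Step 0: x=[1.0000 6.0000 7.0000] v=[0.0000 0.0000 0.0000]
Step 1: x=[1.1250 5.7500 7.0625] v=[0.5000 -1.0000 0.2500]
Step 2: x=[1.3516 5.2930 7.1778] v=[0.9063 -1.8281 0.4610]
Step 3: x=[1.6370 4.7074 7.3279] v=[1.1417 -2.3423 0.6004]
Step 4: x=[1.9268 4.0937 7.4899] v=[1.1593 -2.4548 0.6479]

Answer: 1.9268 4.0937 7.4899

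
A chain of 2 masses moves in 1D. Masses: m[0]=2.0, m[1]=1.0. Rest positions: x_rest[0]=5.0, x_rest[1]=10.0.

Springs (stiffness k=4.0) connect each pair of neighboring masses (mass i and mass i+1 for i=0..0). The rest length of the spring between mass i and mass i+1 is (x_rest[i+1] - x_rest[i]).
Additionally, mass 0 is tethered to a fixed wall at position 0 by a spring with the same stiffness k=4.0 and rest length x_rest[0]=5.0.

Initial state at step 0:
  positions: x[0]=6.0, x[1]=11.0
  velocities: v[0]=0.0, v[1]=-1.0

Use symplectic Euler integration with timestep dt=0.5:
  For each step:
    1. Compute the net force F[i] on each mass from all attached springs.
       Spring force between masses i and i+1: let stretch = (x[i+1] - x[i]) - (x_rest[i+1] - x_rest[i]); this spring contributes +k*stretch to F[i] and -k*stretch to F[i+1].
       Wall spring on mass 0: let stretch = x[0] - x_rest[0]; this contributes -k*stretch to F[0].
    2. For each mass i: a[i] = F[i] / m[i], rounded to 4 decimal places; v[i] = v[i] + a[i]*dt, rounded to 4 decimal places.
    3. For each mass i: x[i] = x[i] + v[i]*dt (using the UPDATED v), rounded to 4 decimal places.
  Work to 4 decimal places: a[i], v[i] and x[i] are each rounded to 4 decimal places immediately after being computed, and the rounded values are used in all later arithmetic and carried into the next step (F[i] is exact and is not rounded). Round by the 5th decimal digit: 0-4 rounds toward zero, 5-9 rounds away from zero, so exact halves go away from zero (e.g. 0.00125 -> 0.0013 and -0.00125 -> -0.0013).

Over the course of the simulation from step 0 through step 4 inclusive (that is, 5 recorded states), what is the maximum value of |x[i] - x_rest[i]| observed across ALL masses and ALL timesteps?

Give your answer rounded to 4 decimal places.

Step 0: x=[6.0000 11.0000] v=[0.0000 -1.0000]
Step 1: x=[5.5000 10.5000] v=[-1.0000 -1.0000]
Step 2: x=[4.7500 10.0000] v=[-1.5000 -1.0000]
Step 3: x=[4.2500 9.2500] v=[-1.0000 -1.5000]
Step 4: x=[4.1250 8.5000] v=[-0.2500 -1.5000]
Max displacement = 1.5000

Answer: 1.5000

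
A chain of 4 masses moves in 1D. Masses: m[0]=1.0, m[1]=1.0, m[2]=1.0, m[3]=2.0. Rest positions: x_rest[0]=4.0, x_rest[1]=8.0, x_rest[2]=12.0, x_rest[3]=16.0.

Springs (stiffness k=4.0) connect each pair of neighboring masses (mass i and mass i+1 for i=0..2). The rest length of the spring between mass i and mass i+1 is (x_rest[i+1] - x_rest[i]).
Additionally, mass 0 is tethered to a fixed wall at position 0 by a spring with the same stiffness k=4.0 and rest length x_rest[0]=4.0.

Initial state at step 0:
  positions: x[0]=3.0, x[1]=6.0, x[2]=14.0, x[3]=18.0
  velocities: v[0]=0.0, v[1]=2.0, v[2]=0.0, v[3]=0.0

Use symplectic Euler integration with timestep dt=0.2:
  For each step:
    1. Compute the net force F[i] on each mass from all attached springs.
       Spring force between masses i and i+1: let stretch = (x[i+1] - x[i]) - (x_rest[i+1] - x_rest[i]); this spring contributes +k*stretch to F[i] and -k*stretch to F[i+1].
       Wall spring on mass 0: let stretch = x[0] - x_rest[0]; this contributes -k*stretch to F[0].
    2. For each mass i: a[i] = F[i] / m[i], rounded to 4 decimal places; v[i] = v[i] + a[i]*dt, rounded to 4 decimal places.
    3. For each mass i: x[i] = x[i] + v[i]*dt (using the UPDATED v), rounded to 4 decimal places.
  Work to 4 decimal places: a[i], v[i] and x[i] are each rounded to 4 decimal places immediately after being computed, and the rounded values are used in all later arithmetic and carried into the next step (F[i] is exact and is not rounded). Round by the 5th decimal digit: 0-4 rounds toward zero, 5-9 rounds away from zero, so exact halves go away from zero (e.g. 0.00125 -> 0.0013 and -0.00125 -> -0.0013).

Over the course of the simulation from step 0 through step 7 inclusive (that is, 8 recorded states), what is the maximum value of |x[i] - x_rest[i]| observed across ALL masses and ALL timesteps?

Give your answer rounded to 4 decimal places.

Answer: 3.0755

Derivation:
Step 0: x=[3.0000 6.0000 14.0000 18.0000] v=[0.0000 2.0000 0.0000 0.0000]
Step 1: x=[3.0000 7.2000 13.3600 18.0000] v=[0.0000 6.0000 -3.2000 0.0000]
Step 2: x=[3.1920 8.7136 12.4768 17.9488] v=[0.9600 7.5680 -4.4160 -0.2560]
Step 3: x=[3.7567 9.9459 11.8670 17.7798] v=[2.8237 6.1613 -3.0490 -0.8448]
Step 4: x=[4.7106 10.4953 11.8959 17.4578] v=[4.7697 2.7468 0.1444 -1.6099]
Step 5: x=[5.8364 10.3432 12.5906 17.0109] v=[5.6290 -0.7605 3.4734 -2.2347]
Step 6: x=[6.7495 9.8296 13.6329 16.5303] v=[4.5653 -2.5680 5.2117 -2.4028]
Step 7: x=[7.0755 9.4317 14.5303 16.1379] v=[1.6298 -1.9894 4.4870 -1.9618]
Max displacement = 3.0755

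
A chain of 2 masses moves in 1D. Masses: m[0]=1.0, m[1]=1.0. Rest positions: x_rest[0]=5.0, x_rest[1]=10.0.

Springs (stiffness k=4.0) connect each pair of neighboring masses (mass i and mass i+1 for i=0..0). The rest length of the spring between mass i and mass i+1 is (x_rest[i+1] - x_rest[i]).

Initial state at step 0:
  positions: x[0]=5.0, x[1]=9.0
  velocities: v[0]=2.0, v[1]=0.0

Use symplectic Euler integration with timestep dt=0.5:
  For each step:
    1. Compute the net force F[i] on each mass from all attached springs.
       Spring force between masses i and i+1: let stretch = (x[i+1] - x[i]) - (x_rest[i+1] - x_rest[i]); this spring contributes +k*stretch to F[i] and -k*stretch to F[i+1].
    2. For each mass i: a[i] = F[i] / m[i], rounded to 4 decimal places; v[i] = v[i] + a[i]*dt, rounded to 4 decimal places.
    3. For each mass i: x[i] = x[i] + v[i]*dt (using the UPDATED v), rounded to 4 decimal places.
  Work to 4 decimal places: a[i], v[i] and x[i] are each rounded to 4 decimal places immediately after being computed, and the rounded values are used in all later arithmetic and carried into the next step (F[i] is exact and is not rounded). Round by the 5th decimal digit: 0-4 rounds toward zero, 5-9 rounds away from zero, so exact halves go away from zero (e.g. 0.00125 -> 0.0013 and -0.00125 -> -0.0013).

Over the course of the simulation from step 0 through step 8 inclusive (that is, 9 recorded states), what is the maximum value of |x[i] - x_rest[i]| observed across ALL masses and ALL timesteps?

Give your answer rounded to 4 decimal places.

Answer: 4.0000

Derivation:
Step 0: x=[5.0000 9.0000] v=[2.0000 0.0000]
Step 1: x=[5.0000 10.0000] v=[0.0000 2.0000]
Step 2: x=[5.0000 11.0000] v=[0.0000 2.0000]
Step 3: x=[6.0000 11.0000] v=[2.0000 0.0000]
Step 4: x=[7.0000 11.0000] v=[2.0000 0.0000]
Step 5: x=[7.0000 12.0000] v=[0.0000 2.0000]
Step 6: x=[7.0000 13.0000] v=[0.0000 2.0000]
Step 7: x=[8.0000 13.0000] v=[2.0000 0.0000]
Step 8: x=[9.0000 13.0000] v=[2.0000 0.0000]
Max displacement = 4.0000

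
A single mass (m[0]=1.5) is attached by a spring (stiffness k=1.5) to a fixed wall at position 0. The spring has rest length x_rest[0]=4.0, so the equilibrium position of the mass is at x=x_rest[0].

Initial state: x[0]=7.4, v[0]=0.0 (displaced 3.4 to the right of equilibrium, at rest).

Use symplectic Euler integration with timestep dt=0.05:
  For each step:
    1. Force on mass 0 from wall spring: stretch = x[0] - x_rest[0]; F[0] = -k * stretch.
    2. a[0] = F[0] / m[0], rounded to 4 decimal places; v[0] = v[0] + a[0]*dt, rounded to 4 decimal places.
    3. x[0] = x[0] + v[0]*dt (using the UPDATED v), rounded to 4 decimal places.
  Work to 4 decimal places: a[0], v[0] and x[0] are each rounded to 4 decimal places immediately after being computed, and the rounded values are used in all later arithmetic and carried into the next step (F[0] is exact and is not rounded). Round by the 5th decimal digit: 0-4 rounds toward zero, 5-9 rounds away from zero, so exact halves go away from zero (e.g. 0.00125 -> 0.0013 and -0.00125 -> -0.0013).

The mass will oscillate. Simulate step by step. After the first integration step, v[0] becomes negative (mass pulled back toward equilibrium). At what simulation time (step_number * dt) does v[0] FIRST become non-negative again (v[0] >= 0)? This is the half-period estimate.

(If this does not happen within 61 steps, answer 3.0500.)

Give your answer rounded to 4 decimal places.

Answer: 3.0500

Derivation:
Step 0: x=[7.4000] v=[0.0000]
Step 1: x=[7.3915] v=[-0.1700]
Step 2: x=[7.3745] v=[-0.3396]
Step 3: x=[7.3491] v=[-0.5083]
Step 4: x=[7.3153] v=[-0.6758]
Step 5: x=[7.2732] v=[-0.8416]
Step 6: x=[7.2229] v=[-1.0053]
Step 7: x=[7.1646] v=[-1.1664]
Step 8: x=[7.0984] v=[-1.3246]
Step 9: x=[7.0244] v=[-1.4795]
Step 10: x=[6.9429] v=[-1.6307]
Step 11: x=[6.8540] v=[-1.7778]
Step 12: x=[6.7580] v=[-1.9205]
Step 13: x=[6.6551] v=[-2.0584]
Step 14: x=[6.5455] v=[-2.1912]
Step 15: x=[6.4296] v=[-2.3185]
Step 16: x=[6.3076] v=[-2.4400]
Step 17: x=[6.1798] v=[-2.5554]
Step 18: x=[6.0466] v=[-2.6644]
Step 19: x=[5.9083] v=[-2.7667]
Step 20: x=[5.7652] v=[-2.8621]
Step 21: x=[5.6177] v=[-2.9504]
Step 22: x=[5.4661] v=[-3.0313]
Step 23: x=[5.3109] v=[-3.1046]
Step 24: x=[5.1524] v=[-3.1701]
Step 25: x=[4.9910] v=[-3.2277]
Step 26: x=[4.8271] v=[-3.2773]
Step 27: x=[4.6612] v=[-3.3187]
Step 28: x=[4.4936] v=[-3.3518]
Step 29: x=[4.3248] v=[-3.3765]
Step 30: x=[4.1552] v=[-3.3927]
Step 31: x=[3.9852] v=[-3.4005]
Step 32: x=[3.8152] v=[-3.3998]
Step 33: x=[3.6457] v=[-3.3906]
Step 34: x=[3.4771] v=[-3.3729]
Step 35: x=[3.3098] v=[-3.3468]
Step 36: x=[3.1442] v=[-3.3123]
Step 37: x=[2.9807] v=[-3.2695]
Step 38: x=[2.8198] v=[-3.2185]
Step 39: x=[2.6618] v=[-3.1595]
Step 40: x=[2.5072] v=[-3.0926]
Step 41: x=[2.3563] v=[-3.0180]
Step 42: x=[2.2095] v=[-2.9358]
Step 43: x=[2.0672] v=[-2.8463]
Step 44: x=[1.9297] v=[-2.7497]
Step 45: x=[1.7974] v=[-2.6462]
Step 46: x=[1.6706] v=[-2.5361]
Step 47: x=[1.5496] v=[-2.4196]
Step 48: x=[1.4347] v=[-2.2971]
Step 49: x=[1.3263] v=[-2.1688]
Step 50: x=[1.2245] v=[-2.0351]
Step 51: x=[1.1297] v=[-1.8963]
Step 52: x=[1.0421] v=[-1.7528]
Step 53: x=[0.9619] v=[-1.6049]
Step 54: x=[0.8893] v=[-1.4530]
Step 55: x=[0.8244] v=[-1.2975]
Step 56: x=[0.7675] v=[-1.1387]
Step 57: x=[0.7186] v=[-0.9771]
Step 58: x=[0.6780] v=[-0.8130]
Step 59: x=[0.6457] v=[-0.6469]
Step 60: x=[0.6217] v=[-0.4792]
Step 61: x=[0.6062] v=[-0.3103]
v[0] did not become non-negative within 61 steps; using fallback time=3.0500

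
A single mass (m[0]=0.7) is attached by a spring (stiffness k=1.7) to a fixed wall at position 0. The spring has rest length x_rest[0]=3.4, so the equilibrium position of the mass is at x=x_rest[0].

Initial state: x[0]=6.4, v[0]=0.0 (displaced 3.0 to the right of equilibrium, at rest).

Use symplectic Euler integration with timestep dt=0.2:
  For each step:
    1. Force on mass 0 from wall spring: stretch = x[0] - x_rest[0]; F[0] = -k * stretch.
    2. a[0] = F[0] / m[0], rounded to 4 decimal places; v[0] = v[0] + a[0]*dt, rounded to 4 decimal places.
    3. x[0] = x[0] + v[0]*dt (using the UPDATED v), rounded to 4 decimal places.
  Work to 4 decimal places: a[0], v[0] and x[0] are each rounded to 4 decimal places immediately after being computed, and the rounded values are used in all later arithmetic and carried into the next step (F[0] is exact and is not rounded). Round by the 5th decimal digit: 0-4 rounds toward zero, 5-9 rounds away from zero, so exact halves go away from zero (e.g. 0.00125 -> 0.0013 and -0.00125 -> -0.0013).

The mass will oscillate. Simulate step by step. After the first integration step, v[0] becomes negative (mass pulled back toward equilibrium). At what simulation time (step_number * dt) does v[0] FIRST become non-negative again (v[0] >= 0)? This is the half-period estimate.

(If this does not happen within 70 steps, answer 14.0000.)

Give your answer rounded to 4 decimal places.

Answer: 2.2000

Derivation:
Step 0: x=[6.4000] v=[0.0000]
Step 1: x=[6.1086] v=[-1.4571]
Step 2: x=[5.5541] v=[-2.7727]
Step 3: x=[4.7903] v=[-3.8190]
Step 4: x=[3.8914] v=[-4.4943]
Step 5: x=[2.9448] v=[-4.7330]
Step 6: x=[2.0424] v=[-4.5119]
Step 7: x=[1.2719] v=[-3.8525]
Step 8: x=[0.7081] v=[-2.8189]
Step 9: x=[0.4058] v=[-1.5114]
Step 10: x=[0.3944] v=[-0.0571]
Step 11: x=[0.6750] v=[1.4028]
First v>=0 after going negative at step 11, time=2.2000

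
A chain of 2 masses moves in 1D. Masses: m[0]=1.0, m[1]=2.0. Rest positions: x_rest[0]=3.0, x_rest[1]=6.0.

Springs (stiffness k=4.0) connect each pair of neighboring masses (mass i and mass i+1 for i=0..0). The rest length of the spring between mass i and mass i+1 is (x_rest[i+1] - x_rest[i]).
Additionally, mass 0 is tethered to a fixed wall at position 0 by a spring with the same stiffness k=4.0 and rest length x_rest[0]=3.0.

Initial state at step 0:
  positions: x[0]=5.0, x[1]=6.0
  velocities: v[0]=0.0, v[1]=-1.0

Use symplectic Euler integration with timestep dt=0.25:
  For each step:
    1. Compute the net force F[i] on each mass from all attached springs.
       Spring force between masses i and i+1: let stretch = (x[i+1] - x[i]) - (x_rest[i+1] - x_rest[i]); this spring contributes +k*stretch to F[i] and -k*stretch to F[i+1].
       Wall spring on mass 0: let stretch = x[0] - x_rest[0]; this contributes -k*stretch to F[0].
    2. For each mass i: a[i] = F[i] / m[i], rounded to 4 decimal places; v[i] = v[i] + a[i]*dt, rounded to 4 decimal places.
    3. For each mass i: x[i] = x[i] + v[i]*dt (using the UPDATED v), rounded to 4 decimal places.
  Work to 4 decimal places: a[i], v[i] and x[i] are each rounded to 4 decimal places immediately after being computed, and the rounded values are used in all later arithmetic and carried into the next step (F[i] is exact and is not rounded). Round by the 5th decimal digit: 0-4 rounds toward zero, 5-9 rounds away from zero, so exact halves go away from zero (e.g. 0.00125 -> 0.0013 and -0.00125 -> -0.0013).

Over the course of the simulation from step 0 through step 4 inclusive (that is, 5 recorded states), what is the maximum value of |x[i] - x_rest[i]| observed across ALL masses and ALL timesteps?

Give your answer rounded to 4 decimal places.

Answer: 2.0351

Derivation:
Step 0: x=[5.0000 6.0000] v=[0.0000 -1.0000]
Step 1: x=[4.0000 6.0000] v=[-4.0000 0.0000]
Step 2: x=[2.5000 6.1250] v=[-6.0000 0.5000]
Step 3: x=[1.2813 6.1719] v=[-4.8750 0.1875]
Step 4: x=[0.9649 5.9825] v=[-1.2657 -0.7578]
Max displacement = 2.0351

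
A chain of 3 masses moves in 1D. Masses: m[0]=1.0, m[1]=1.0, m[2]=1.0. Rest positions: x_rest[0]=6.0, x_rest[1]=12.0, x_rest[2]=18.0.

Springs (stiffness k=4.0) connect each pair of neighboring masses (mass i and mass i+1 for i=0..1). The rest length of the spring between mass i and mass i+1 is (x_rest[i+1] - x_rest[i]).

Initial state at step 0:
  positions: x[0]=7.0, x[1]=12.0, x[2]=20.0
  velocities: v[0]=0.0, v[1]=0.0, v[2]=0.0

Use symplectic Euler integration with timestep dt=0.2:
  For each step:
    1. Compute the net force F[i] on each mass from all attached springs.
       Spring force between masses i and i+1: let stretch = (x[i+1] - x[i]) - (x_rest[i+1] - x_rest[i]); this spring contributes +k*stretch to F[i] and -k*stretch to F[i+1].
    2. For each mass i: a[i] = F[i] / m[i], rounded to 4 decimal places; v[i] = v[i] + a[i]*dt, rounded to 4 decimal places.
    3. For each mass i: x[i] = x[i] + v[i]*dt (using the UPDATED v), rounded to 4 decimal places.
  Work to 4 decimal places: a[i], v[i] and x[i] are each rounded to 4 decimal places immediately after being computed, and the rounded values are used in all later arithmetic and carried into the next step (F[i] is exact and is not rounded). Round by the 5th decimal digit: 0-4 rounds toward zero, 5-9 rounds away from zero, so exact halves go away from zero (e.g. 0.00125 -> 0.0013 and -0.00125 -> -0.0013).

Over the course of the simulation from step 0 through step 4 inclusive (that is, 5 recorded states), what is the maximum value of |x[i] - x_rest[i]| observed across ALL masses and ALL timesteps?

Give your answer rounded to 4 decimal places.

Answer: 2.0651

Derivation:
Step 0: x=[7.0000 12.0000 20.0000] v=[0.0000 0.0000 0.0000]
Step 1: x=[6.8400 12.4800 19.6800] v=[-0.8000 2.4000 -1.6000]
Step 2: x=[6.6224 13.2096 19.1680] v=[-1.0880 3.6480 -2.5600]
Step 3: x=[6.4988 13.8386 18.6627] v=[-0.6182 3.1450 -2.5267]
Step 4: x=[6.5895 14.0651 18.3455] v=[0.4536 1.1324 -1.5860]
Max displacement = 2.0651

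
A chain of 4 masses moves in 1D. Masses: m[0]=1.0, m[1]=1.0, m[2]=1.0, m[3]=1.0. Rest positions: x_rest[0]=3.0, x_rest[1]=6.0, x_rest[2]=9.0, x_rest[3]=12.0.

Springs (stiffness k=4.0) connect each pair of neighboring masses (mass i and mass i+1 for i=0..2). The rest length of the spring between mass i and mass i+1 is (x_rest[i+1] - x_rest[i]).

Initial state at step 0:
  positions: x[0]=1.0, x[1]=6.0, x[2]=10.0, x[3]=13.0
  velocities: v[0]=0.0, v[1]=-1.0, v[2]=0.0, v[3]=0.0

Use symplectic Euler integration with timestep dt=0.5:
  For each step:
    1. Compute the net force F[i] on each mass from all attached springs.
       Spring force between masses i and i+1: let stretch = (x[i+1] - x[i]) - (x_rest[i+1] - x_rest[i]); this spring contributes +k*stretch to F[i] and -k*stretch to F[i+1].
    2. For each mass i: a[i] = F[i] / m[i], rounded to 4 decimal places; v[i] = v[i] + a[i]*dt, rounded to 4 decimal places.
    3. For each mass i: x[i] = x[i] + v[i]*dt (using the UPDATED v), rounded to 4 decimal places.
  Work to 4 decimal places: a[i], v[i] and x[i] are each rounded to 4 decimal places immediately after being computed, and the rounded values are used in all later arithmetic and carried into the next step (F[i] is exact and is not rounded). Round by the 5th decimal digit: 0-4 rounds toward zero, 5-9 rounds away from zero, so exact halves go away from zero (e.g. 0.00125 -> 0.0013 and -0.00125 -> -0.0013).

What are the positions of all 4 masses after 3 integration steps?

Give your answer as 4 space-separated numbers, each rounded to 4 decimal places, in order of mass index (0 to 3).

Step 0: x=[1.0000 6.0000 10.0000 13.0000] v=[0.0000 -1.0000 0.0000 0.0000]
Step 1: x=[3.0000 4.5000 9.0000 13.0000] v=[4.0000 -3.0000 -2.0000 0.0000]
Step 2: x=[3.5000 6.0000 7.5000 12.0000] v=[1.0000 3.0000 -3.0000 -2.0000]
Step 3: x=[3.5000 6.5000 9.0000 9.5000] v=[0.0000 1.0000 3.0000 -5.0000]

Answer: 3.5000 6.5000 9.0000 9.5000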